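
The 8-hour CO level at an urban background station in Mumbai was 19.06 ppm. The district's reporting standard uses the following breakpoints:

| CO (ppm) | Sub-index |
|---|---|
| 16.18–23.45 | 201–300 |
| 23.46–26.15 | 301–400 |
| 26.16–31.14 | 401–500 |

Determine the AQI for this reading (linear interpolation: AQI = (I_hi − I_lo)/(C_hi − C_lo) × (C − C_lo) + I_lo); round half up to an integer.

240

CO: 19.06 ∈ [16.18, 23.45] ↔ index [201, 300].
201 + (19.06−16.18)·(300−201)/(23.45−16.18) = 201 + 2.88·99/7.27 ≈ 240.22, so AQI = 240.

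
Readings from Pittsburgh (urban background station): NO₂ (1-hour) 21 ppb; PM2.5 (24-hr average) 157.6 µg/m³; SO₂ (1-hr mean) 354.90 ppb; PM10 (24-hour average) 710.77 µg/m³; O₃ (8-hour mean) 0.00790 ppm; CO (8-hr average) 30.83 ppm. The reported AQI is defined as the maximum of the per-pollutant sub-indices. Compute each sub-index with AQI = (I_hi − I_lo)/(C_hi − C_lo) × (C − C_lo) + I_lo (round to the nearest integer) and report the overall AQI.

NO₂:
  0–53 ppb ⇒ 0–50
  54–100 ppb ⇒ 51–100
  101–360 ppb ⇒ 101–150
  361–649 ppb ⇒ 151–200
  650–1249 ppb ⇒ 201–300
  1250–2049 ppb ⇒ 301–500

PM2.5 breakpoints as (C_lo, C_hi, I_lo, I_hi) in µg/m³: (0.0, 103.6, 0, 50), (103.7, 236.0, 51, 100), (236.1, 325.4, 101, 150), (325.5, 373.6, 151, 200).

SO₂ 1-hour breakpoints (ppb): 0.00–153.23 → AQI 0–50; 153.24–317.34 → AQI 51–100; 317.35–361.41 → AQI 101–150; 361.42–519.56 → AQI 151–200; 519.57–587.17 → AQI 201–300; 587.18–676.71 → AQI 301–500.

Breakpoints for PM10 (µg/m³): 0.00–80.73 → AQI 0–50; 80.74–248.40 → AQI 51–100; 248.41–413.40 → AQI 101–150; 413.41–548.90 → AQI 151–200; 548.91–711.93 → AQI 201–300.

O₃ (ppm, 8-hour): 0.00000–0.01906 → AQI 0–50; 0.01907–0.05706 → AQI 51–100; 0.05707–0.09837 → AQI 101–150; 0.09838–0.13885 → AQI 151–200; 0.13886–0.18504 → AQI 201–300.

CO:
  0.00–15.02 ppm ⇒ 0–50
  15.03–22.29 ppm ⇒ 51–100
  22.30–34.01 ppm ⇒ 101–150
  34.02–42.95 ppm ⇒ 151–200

299

NO₂: 21 ∈ [0, 53] ↔ index [0, 50].
0 + (21−0)·(50−0)/(53−0) = 0 + 21·50/53 ≈ 19.81, so AQI = 20.
PM2.5: row 103.7–236.0 (AQI 51–100). (100−51)·(157.6−103.7)/(236.0−103.7) + 51 = 49·53.9/132.3 + 51 ≈ 70.96 → 71.
SO₂: row 317.35–361.41 (AQI 101–150). (150−101)·(354.90−317.35)/(361.41−317.35) + 101 = 49·37.55/44.06 + 101 ≈ 142.76 → 143.
PM10: 710.77 lies in 548.91–711.93, so I_lo=201, I_hi=300, C_lo=548.91, C_hi=711.93.
(300−201)/(711.93−548.91) × (710.77−548.91) + 201 = 99/163.02 × 161.86 + 201 ≈ 299.30 → 299.
O₃: 0.00790 lies in 0.00000–0.01906, so I_lo=0, I_hi=50, C_lo=0.00000, C_hi=0.01906.
(50−0)/(0.01906−0.00000) × (0.00790−0.00000) + 0 = 50/0.01906 × 0.00790 + 0 ≈ 20.72 → 21.
CO: 30.83 ∈ [22.30, 34.01] ↔ index [101, 150].
101 + (30.83−22.30)·(150−101)/(34.01−22.30) = 101 + 8.53·49/11.71 ≈ 136.69, so AQI = 137.
Sub-indices: NO₂→20, PM2.5→71, SO₂→143, PM10→299, O₃→21, CO→137. Overall AQI = max = 299; dominant pollutant is PM10.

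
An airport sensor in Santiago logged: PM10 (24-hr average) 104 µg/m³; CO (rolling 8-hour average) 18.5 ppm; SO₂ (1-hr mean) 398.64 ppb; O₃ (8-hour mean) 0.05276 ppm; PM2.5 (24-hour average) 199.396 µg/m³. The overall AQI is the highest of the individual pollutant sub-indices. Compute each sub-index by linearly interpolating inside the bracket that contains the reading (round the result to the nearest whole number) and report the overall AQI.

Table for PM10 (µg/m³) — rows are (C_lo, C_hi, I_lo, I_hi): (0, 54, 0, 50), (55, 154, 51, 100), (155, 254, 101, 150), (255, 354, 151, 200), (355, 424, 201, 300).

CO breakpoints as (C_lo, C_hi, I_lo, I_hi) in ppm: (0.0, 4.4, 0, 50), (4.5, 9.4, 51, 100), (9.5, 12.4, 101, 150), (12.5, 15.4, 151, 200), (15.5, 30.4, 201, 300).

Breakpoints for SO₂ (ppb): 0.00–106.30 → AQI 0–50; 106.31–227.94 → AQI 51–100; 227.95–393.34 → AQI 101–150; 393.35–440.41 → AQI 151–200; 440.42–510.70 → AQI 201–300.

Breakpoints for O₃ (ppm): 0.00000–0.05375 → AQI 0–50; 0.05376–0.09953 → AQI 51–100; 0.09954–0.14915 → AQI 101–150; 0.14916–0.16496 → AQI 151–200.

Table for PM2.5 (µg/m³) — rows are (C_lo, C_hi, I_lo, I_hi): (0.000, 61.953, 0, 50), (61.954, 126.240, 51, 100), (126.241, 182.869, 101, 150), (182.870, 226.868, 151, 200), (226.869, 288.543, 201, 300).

PM10: 104 ∈ [55, 154] ↔ index [51, 100].
51 + (104−55)·(100−51)/(154−55) = 51 + 49·49/99 ≈ 75.25, so AQI = 75.
CO: 18.5 ∈ [15.5, 30.4] ↔ index [201, 300].
201 + (18.5−15.5)·(300−201)/(30.4−15.5) = 201 + 3.0·99/14.9 ≈ 220.93, so AQI = 221.
SO₂: row 393.35–440.41 (AQI 151–200). (200−151)·(398.64−393.35)/(440.41−393.35) + 151 = 49·5.29/47.06 + 151 ≈ 156.51 → 157.
O₃ 0.05276: bracket 0.00000–0.05375 → index 0–50; slope 50/0.05375, offset 0.05276.
AQI = 0 + 50/0.05375·0.05276 ≈ 49.08 ⇒ 49.
PM2.5: 199.396 ∈ [182.870, 226.868] ↔ index [151, 200].
151 + (199.396−182.870)·(200−151)/(226.868−182.870) = 151 + 16.526·49/43.998 ≈ 169.40, so AQI = 169.
Sub-indices: PM10→75, CO→221, SO₂→157, O₃→49, PM2.5→169. Overall AQI = max = 221; dominant pollutant is CO.
AQI 221: Very Unhealthy.

221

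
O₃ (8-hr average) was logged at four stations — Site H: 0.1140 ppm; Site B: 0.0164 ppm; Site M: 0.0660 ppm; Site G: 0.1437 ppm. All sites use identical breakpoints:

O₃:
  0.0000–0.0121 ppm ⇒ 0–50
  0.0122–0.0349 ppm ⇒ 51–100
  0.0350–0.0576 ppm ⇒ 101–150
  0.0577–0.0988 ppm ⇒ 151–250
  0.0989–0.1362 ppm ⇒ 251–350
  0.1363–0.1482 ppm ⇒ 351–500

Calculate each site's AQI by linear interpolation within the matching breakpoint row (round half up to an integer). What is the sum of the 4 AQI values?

Site H 0.1140: bracket 0.0989–0.1362 → index 251–350; slope 99/0.0373, offset 0.0151.
AQI = 251 + 99/0.0373·0.0151 ≈ 291.08 ⇒ 291.
Site B: 0.0164 lies in 0.0122–0.0349, so I_lo=51, I_hi=100, C_lo=0.0122, C_hi=0.0349.
(100−51)/(0.0349−0.0122) × (0.0164−0.0122) + 51 = 49/0.0227 × 0.0042 + 51 ≈ 60.07 → 60.
Site M: 0.0660 ∈ [0.0577, 0.0988] ↔ index [151, 250].
151 + (0.0660−0.0577)·(250−151)/(0.0988−0.0577) = 151 + 0.0083·99/0.0411 ≈ 170.99, so AQI = 171.
Site G: 0.1437 lies in 0.1363–0.1482, so I_lo=351, I_hi=500, C_lo=0.1363, C_hi=0.1482.
(500−351)/(0.1482−0.1363) × (0.1437−0.1363) + 351 = 149/0.0119 × 0.0074 + 351 ≈ 443.66 → 444.
AQIs: Site H=291, Site B=60, Site M=171, Site G=444. Sum = 291 + 60 + 171 + 444 = 966.

966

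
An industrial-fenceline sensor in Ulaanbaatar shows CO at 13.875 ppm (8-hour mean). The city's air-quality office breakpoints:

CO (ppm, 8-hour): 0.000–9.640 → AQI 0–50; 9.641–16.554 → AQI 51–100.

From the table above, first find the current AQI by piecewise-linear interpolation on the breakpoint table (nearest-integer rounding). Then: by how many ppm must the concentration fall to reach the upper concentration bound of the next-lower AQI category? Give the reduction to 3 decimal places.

4.235

CO: 13.875 lies in 9.641–16.554, so I_lo=51, I_hi=100, C_lo=9.641, C_hi=16.554.
(100−51)/(16.554−9.641) × (13.875−9.641) + 51 = 49/6.913 × 4.234 + 51 ≈ 81.01 → 81.
Current AQI 81 is in the Moderate range (51–100). The next-lower category tops out at AQI 50, whose upper concentration bound is 9.640 ppm.
Reduction needed = 13.875 − 9.640 = 4.235 ppm.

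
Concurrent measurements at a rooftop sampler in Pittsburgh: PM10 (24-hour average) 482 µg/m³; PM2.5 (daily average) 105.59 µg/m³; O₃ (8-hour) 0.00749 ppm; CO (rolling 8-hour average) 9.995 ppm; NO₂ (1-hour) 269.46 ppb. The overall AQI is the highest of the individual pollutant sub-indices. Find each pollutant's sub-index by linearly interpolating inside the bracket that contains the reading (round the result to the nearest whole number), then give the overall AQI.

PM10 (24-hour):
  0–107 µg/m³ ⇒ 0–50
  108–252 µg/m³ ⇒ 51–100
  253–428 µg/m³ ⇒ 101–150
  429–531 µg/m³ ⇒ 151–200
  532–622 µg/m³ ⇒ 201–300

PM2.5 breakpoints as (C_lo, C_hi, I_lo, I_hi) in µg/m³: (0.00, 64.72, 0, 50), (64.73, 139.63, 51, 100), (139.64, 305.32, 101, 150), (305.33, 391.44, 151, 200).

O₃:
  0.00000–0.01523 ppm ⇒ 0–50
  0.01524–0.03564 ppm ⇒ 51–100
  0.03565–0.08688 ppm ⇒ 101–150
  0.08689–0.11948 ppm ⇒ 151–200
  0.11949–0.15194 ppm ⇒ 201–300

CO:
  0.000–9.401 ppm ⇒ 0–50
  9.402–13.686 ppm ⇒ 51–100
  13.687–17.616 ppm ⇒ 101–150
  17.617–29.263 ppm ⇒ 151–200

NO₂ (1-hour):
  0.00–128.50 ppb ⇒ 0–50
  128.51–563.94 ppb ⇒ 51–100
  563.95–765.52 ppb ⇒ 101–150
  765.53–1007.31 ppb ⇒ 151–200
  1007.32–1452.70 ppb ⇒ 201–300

176

PM10: 482 ∈ [429, 531] ↔ index [151, 200].
151 + (482−429)·(200−151)/(531−429) = 151 + 53·49/102 ≈ 176.46, so AQI = 176.
PM2.5: 105.59 ∈ [64.73, 139.63] ↔ index [51, 100].
51 + (105.59−64.73)·(100−51)/(139.63−64.73) = 51 + 40.86·49/74.90 ≈ 77.73, so AQI = 78.
O₃: 0.00749 ∈ [0.00000, 0.01523] ↔ index [0, 50].
0 + (0.00749−0.00000)·(50−0)/(0.01523−0.00000) = 0 + 0.00749·50/0.01523 ≈ 24.59, so AQI = 25.
CO: 9.995 ∈ [9.402, 13.686] ↔ index [51, 100].
51 + (9.995−9.402)·(100−51)/(13.686−9.402) = 51 + 0.593·49/4.284 ≈ 57.78, so AQI = 58.
NO₂: row 128.51–563.94 (AQI 51–100). (100−51)·(269.46−128.51)/(563.94−128.51) + 51 = 49·140.95/435.43 + 51 ≈ 66.86 → 67.
Sub-indices: PM10→176, PM2.5→78, O₃→25, CO→58, NO₂→67. Overall AQI = max = 176; dominant pollutant is PM10.
AQI 176: Unhealthy.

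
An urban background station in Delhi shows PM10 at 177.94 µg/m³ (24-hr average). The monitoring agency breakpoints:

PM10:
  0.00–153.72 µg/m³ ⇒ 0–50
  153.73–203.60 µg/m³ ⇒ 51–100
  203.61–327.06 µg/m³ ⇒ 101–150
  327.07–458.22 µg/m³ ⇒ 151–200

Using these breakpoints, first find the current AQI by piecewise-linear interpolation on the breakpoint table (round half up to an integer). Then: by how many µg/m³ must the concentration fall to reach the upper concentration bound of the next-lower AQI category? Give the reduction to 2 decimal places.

PM10: 177.94 ∈ [153.73, 203.60] ↔ index [51, 100].
51 + (177.94−153.73)·(100−51)/(203.60−153.73) = 51 + 24.21·49/49.87 ≈ 74.79, so AQI = 75.
Current AQI 75 is in the Moderate range (51–100). The next-lower category tops out at AQI 50, whose upper concentration bound is 153.72 µg/m³.
Reduction needed = 177.94 − 153.72 = 24.22 µg/m³.

24.22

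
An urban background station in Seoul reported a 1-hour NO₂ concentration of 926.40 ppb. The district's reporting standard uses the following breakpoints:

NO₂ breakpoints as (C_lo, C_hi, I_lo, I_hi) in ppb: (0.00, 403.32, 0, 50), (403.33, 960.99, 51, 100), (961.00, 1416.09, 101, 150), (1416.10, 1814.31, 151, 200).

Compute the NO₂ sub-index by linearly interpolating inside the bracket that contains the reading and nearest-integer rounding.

NO₂ 926.40: bracket 403.33–960.99 → index 51–100; slope 49/557.66, offset 523.07.
AQI = 51 + 49/557.66·523.07 ≈ 96.96 ⇒ 97.

97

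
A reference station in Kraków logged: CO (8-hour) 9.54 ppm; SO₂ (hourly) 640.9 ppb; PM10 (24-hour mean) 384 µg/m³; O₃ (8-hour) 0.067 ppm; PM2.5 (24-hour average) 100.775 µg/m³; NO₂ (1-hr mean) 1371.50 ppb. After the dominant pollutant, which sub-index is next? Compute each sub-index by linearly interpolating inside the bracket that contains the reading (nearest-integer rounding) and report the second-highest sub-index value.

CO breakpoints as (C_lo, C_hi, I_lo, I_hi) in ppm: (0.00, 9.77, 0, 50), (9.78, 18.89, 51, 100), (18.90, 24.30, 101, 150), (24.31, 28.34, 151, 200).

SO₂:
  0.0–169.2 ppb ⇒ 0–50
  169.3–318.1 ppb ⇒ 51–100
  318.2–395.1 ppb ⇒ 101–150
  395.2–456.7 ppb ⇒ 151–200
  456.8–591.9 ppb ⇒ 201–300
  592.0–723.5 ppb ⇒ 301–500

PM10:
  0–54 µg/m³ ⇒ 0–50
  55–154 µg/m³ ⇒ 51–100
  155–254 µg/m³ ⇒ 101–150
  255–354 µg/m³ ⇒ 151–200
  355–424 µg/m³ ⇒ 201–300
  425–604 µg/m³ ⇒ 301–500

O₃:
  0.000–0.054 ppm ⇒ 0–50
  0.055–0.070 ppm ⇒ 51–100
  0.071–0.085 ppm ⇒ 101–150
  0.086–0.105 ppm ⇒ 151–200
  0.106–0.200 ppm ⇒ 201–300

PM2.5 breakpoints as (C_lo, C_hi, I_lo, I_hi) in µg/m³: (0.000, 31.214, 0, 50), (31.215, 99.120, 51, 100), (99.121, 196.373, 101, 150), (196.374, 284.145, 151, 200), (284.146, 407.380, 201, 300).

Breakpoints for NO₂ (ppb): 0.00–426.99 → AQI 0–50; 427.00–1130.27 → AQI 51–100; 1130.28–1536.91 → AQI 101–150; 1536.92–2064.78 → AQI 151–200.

CO: 9.54 ∈ [0.00, 9.77] ↔ index [0, 50].
0 + (9.54−0.00)·(50−0)/(9.77−0.00) = 0 + 9.54·50/9.77 ≈ 48.82, so AQI = 49.
SO₂: row 592.0–723.5 (AQI 301–500). (500−301)·(640.9−592.0)/(723.5−592.0) + 301 = 199·48.9/131.5 + 301 ≈ 375.00 → 375.
PM10: 384 lies in 355–424, so I_lo=201, I_hi=300, C_lo=355, C_hi=424.
(300−201)/(424−355) × (384−355) + 201 = 99/69 × 29 + 201 ≈ 242.61 → 243.
O₃: 0.067 ∈ [0.055, 0.070] ↔ index [51, 100].
51 + (0.067−0.055)·(100−51)/(0.070−0.055) = 51 + 0.012·49/0.015 ≈ 90.20, so AQI = 90.
PM2.5: row 99.121–196.373 (AQI 101–150). (150−101)·(100.775−99.121)/(196.373−99.121) + 101 = 49·1.654/97.252 + 101 ≈ 101.83 → 102.
NO₂: 1371.50 ∈ [1130.28, 1536.91] ↔ index [101, 150].
101 + (1371.50−1130.28)·(150−101)/(1536.91−1130.28) = 101 + 241.22·49/406.63 ≈ 130.07, so AQI = 130.
Sub-indices: CO→49, SO₂→375, PM10→243, O₃→90, PM2.5→102, NO₂→130. Ranked high→low: 375, 243, 130, 102, 90, 49. Second-highest sub-index = 243.

243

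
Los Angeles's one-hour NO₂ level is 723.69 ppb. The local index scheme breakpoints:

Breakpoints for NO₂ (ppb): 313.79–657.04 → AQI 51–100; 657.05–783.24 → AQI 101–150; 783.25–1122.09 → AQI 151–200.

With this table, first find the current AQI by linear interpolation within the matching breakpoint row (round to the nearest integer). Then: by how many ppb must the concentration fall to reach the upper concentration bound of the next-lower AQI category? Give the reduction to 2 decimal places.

66.65

NO₂: 723.69 lies in 657.05–783.24, so I_lo=101, I_hi=150, C_lo=657.05, C_hi=783.24.
(150−101)/(783.24−657.05) × (723.69−657.05) + 101 = 49/126.19 × 66.64 + 101 ≈ 126.88 → 127.
Current AQI 127 is in the Unhealthy for Sensitive Groups range (101–150). The next-lower category tops out at AQI 100, whose upper concentration bound is 657.04 ppb.
Reduction needed = 723.69 − 657.04 = 66.65 ppb.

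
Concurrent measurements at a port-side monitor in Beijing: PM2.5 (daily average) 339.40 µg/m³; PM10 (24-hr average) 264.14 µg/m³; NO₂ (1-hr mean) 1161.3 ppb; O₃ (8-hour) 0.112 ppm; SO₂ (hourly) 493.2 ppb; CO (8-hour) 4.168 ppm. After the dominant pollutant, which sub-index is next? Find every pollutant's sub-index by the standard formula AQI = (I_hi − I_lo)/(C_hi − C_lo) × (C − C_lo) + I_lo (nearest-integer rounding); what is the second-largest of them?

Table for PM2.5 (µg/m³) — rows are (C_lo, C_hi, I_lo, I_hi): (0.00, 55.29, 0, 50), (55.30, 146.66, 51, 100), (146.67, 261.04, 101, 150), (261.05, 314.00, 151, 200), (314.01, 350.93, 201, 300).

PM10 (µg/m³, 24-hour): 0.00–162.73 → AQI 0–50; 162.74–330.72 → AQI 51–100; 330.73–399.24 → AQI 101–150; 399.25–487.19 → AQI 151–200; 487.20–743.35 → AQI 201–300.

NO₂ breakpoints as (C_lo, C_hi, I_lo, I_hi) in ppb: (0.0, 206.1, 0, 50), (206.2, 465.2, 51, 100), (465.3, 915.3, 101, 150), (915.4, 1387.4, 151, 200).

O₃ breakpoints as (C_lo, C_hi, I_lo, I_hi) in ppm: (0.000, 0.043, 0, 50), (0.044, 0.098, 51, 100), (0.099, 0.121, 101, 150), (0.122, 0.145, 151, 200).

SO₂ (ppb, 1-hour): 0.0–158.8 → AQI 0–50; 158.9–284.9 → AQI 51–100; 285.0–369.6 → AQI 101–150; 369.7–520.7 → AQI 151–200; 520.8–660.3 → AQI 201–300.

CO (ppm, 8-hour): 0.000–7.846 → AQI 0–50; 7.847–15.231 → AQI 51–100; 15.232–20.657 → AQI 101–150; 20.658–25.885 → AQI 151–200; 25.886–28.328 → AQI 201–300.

191

PM2.5 339.40: bracket 314.01–350.93 → index 201–300; slope 99/36.92, offset 25.39.
AQI = 201 + 99/36.92·25.39 ≈ 269.08 ⇒ 269.
PM10 264.14: bracket 162.74–330.72 → index 51–100; slope 49/167.98, offset 101.40.
AQI = 51 + 49/167.98·101.40 ≈ 80.58 ⇒ 81.
NO₂: 1161.3 ∈ [915.4, 1387.4] ↔ index [151, 200].
151 + (1161.3−915.4)·(200−151)/(1387.4−915.4) = 151 + 245.9·49/472.0 ≈ 176.53, so AQI = 177.
O₃ 0.112: bracket 0.099–0.121 → index 101–150; slope 49/0.022, offset 0.013.
AQI = 101 + 49/0.022·0.013 ≈ 129.95 ⇒ 130.
SO₂: 493.2 ∈ [369.7, 520.7] ↔ index [151, 200].
151 + (493.2−369.7)·(200−151)/(520.7−369.7) = 151 + 123.5·49/151.0 ≈ 191.08, so AQI = 191.
CO: row 0.000–7.846 (AQI 0–50). (50−0)·(4.168−0.000)/(7.846−0.000) + 0 = 50·4.168/7.846 + 0 ≈ 26.56 → 27.
Sub-indices: PM2.5→269, PM10→81, NO₂→177, O₃→130, SO₂→191, CO→27. Ranked high→low: 269, 191, 177, 130, 81, 27. Second-highest sub-index = 191.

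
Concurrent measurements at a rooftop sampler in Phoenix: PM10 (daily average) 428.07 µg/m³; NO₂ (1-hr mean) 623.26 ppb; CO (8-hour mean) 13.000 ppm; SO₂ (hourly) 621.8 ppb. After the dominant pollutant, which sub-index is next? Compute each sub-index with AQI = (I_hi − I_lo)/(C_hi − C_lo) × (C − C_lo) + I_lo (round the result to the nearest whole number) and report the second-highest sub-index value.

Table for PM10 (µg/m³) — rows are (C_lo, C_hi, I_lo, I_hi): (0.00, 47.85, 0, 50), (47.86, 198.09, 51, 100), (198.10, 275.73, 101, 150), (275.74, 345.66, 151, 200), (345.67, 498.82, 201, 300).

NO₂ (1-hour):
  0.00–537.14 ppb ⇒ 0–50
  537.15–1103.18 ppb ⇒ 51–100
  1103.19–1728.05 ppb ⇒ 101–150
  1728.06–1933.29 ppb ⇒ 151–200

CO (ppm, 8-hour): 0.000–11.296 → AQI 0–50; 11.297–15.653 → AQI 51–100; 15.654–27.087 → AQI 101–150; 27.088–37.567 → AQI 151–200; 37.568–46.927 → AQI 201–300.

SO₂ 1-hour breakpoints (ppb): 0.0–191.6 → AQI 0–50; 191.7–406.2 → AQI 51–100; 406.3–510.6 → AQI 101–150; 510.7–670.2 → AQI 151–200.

185

PM10: 428.07 ∈ [345.67, 498.82] ↔ index [201, 300].
201 + (428.07−345.67)·(300−201)/(498.82−345.67) = 201 + 82.40·99/153.15 ≈ 254.27, so AQI = 254.
NO₂ 623.26: bracket 537.15–1103.18 → index 51–100; slope 49/566.03, offset 86.11.
AQI = 51 + 49/566.03·86.11 ≈ 58.45 ⇒ 58.
CO: 13.000 lies in 11.297–15.653, so I_lo=51, I_hi=100, C_lo=11.297, C_hi=15.653.
(100−51)/(15.653−11.297) × (13.000−11.297) + 51 = 49/4.356 × 1.703 + 51 ≈ 70.16 → 70.
SO₂: 621.8 lies in 510.7–670.2, so I_lo=151, I_hi=200, C_lo=510.7, C_hi=670.2.
(200−151)/(670.2−510.7) × (621.8−510.7) + 151 = 49/159.5 × 111.1 + 151 ≈ 185.13 → 185.
Sub-indices: PM10→254, NO₂→58, CO→70, SO₂→185. Ranked high→low: 254, 185, 70, 58. Second-highest sub-index = 185.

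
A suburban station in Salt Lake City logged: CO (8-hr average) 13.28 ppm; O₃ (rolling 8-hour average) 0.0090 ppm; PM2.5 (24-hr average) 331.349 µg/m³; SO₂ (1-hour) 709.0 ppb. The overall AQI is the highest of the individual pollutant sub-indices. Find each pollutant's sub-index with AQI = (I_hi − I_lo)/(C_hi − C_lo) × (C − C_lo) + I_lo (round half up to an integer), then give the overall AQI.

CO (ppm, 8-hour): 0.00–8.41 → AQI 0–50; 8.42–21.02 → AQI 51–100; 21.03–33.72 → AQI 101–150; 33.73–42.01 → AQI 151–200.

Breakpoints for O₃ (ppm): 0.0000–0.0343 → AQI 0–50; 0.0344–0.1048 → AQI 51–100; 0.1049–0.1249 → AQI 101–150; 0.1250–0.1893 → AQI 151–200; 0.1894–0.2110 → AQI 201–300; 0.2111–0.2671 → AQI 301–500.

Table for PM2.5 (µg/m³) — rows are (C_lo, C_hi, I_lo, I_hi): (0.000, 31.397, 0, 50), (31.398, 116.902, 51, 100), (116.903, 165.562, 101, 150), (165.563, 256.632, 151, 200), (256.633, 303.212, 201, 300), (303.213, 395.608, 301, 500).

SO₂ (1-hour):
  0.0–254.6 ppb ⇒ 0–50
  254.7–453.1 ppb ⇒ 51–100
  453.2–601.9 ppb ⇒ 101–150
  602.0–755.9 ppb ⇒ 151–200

CO: row 8.42–21.02 (AQI 51–100). (100−51)·(13.28−8.42)/(21.02−8.42) + 51 = 49·4.86/12.60 + 51 ≈ 69.90 → 70.
O₃: row 0.0000–0.0343 (AQI 0–50). (50−0)·(0.0090−0.0000)/(0.0343−0.0000) + 0 = 50·0.0090/0.0343 + 0 ≈ 13.12 → 13.
PM2.5: row 303.213–395.608 (AQI 301–500). (500−301)·(331.349−303.213)/(395.608−303.213) + 301 = 199·28.136/92.395 + 301 ≈ 361.60 → 362.
SO₂: 709.0 ∈ [602.0, 755.9] ↔ index [151, 200].
151 + (709.0−602.0)·(200−151)/(755.9−602.0) = 151 + 107.0·49/153.9 ≈ 185.07, so AQI = 185.
Sub-indices: CO→70, O₃→13, PM2.5→362, SO₂→185. Overall AQI = max = 362; dominant pollutant is PM2.5.

362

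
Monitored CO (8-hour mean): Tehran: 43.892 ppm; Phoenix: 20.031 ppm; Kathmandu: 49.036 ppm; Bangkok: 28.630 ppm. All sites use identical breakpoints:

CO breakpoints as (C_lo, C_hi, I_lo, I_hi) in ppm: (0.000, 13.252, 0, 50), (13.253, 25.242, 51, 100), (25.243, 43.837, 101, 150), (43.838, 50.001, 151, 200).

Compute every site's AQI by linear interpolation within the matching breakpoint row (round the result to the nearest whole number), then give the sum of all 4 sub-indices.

Tehran: 43.892 lies in 43.838–50.001, so I_lo=151, I_hi=200, C_lo=43.838, C_hi=50.001.
(200−151)/(50.001−43.838) × (43.892−43.838) + 151 = 49/6.163 × 0.054 + 151 ≈ 151.43 → 151.
Phoenix 20.031: bracket 13.253–25.242 → index 51–100; slope 49/11.989, offset 6.778.
AQI = 51 + 49/11.989·6.778 ≈ 78.70 ⇒ 79.
Kathmandu 49.036: bracket 43.838–50.001 → index 151–200; slope 49/6.163, offset 5.198.
AQI = 151 + 49/6.163·5.198 ≈ 192.33 ⇒ 192.
Bangkok: 28.630 lies in 25.243–43.837, so I_lo=101, I_hi=150, C_lo=25.243, C_hi=43.837.
(150−101)/(43.837−25.243) × (28.630−25.243) + 101 = 49/18.594 × 3.387 + 101 ≈ 109.93 → 110.
AQIs: Tehran=151, Phoenix=79, Kathmandu=192, Bangkok=110. Sum = 151 + 79 + 192 + 110 = 532.

532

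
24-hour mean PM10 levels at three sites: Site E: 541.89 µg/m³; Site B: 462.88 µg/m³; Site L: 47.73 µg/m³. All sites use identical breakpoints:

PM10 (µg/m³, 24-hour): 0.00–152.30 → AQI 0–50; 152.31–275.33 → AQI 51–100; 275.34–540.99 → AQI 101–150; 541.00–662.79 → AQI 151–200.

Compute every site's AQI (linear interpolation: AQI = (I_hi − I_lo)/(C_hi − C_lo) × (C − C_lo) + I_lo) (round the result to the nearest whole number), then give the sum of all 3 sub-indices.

303

Site E 541.89: bracket 541.00–662.79 → index 151–200; slope 49/121.79, offset 0.89.
AQI = 151 + 49/121.79·0.89 ≈ 151.36 ⇒ 151.
Site B: 462.88 ∈ [275.34, 540.99] ↔ index [101, 150].
101 + (462.88−275.34)·(150−101)/(540.99−275.34) = 101 + 187.54·49/265.65 ≈ 135.59, so AQI = 136.
Site L: 47.73 lies in 0.00–152.30, so I_lo=0, I_hi=50, C_lo=0.00, C_hi=152.30.
(50−0)/(152.30−0.00) × (47.73−0.00) + 0 = 50/152.30 × 47.73 + 0 ≈ 15.67 → 16.
AQIs: Site E=151, Site B=136, Site L=16. Sum = 151 + 136 + 16 = 303.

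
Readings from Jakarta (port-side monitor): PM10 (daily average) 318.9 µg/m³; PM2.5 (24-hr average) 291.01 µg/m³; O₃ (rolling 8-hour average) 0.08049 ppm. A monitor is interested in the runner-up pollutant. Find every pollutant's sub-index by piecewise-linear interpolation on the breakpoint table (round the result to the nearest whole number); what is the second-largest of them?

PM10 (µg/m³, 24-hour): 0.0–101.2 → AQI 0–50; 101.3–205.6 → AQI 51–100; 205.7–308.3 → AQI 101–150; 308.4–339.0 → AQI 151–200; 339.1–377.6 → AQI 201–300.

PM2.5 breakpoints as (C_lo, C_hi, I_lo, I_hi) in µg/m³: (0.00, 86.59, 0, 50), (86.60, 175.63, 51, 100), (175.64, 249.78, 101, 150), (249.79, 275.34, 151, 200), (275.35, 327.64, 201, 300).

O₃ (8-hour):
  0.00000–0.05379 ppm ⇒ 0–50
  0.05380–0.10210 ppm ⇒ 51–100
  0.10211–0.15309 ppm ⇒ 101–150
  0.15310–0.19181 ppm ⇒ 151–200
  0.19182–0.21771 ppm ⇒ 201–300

168

PM10: 318.9 lies in 308.4–339.0, so I_lo=151, I_hi=200, C_lo=308.4, C_hi=339.0.
(200−151)/(339.0−308.4) × (318.9−308.4) + 151 = 49/30.6 × 10.5 + 151 ≈ 167.81 → 168.
PM2.5 291.01: bracket 275.35–327.64 → index 201–300; slope 99/52.29, offset 15.66.
AQI = 201 + 99/52.29·15.66 ≈ 230.65 ⇒ 231.
O₃: 0.08049 lies in 0.05380–0.10210, so I_lo=51, I_hi=100, C_lo=0.05380, C_hi=0.10210.
(100−51)/(0.10210−0.05380) × (0.08049−0.05380) + 51 = 49/0.04830 × 0.02669 + 51 ≈ 78.08 → 78.
Sub-indices: PM10→168, PM2.5→231, O₃→78. Ranked high→low: 231, 168, 78. Second-highest sub-index = 168.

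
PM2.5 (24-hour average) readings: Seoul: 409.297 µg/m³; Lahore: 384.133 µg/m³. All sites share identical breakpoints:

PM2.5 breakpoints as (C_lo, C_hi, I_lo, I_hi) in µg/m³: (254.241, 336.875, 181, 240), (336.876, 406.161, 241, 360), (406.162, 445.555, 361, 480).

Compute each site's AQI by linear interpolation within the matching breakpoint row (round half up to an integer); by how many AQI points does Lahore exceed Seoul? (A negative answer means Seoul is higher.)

Seoul: 409.297 lies in 406.162–445.555, so I_lo=361, I_hi=480, C_lo=406.162, C_hi=445.555.
(480−361)/(445.555−406.162) × (409.297−406.162) + 361 = 119/39.393 × 3.135 + 361 ≈ 370.47 → 370.
Lahore 384.133: bracket 336.876–406.161 → index 241–360; slope 119/69.285, offset 47.257.
AQI = 241 + 119/69.285·47.257 ≈ 322.17 ⇒ 322.
AQIs: Seoul=370, Lahore=322. Lahore (322) − Seoul (370) = -48.

-48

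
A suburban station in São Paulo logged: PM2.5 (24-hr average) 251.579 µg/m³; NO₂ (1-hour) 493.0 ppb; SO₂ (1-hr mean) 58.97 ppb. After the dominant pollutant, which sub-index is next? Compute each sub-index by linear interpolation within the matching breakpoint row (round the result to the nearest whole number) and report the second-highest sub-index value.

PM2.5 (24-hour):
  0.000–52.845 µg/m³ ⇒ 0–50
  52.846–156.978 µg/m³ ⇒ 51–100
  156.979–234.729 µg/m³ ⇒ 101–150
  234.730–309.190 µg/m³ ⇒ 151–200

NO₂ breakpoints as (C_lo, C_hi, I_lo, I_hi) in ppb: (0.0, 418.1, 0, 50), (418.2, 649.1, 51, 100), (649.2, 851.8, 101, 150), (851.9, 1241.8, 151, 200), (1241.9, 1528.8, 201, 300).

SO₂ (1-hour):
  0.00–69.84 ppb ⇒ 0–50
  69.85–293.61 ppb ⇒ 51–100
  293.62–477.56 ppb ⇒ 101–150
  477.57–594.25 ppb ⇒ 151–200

67

PM2.5: 251.579 ∈ [234.730, 309.190] ↔ index [151, 200].
151 + (251.579−234.730)·(200−151)/(309.190−234.730) = 151 + 16.849·49/74.460 ≈ 162.09, so AQI = 162.
NO₂ 493.0: bracket 418.2–649.1 → index 51–100; slope 49/230.9, offset 74.8.
AQI = 51 + 49/230.9·74.8 ≈ 66.87 ⇒ 67.
SO₂: 58.97 lies in 0.00–69.84, so I_lo=0, I_hi=50, C_lo=0.00, C_hi=69.84.
(50−0)/(69.84−0.00) × (58.97−0.00) + 0 = 50/69.84 × 58.97 + 0 ≈ 42.22 → 42.
Sub-indices: PM2.5→162, NO₂→67, SO₂→42. Ranked high→low: 162, 67, 42. Second-highest sub-index = 67.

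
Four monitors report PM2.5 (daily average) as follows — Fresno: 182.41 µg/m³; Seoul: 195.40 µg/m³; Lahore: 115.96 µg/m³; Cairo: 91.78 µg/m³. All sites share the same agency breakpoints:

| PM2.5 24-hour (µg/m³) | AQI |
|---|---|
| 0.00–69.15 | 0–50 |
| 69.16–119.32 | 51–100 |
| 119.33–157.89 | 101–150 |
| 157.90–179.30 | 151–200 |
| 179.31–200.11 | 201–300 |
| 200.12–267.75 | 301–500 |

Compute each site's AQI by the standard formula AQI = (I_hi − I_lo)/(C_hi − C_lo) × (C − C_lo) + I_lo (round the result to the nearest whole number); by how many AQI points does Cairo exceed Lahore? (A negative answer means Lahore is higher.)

-24

Fresno 182.41: bracket 179.31–200.11 → index 201–300; slope 99/20.80, offset 3.10.
AQI = 201 + 99/20.80·3.10 ≈ 215.75 ⇒ 216.
Seoul: 195.40 ∈ [179.31, 200.11] ↔ index [201, 300].
201 + (195.40−179.31)·(300−201)/(200.11−179.31) = 201 + 16.09·99/20.80 ≈ 277.58, so AQI = 278.
Lahore: 115.96 lies in 69.16–119.32, so I_lo=51, I_hi=100, C_lo=69.16, C_hi=119.32.
(100−51)/(119.32−69.16) × (115.96−69.16) + 51 = 49/50.16 × 46.80 + 51 ≈ 96.72 → 97.
Cairo: row 69.16–119.32 (AQI 51–100). (100−51)·(91.78−69.16)/(119.32−69.16) + 51 = 49·22.62/50.16 + 51 ≈ 73.10 → 73.
AQIs: Fresno=216, Seoul=278, Lahore=97, Cairo=73. Cairo (73) − Lahore (97) = -24.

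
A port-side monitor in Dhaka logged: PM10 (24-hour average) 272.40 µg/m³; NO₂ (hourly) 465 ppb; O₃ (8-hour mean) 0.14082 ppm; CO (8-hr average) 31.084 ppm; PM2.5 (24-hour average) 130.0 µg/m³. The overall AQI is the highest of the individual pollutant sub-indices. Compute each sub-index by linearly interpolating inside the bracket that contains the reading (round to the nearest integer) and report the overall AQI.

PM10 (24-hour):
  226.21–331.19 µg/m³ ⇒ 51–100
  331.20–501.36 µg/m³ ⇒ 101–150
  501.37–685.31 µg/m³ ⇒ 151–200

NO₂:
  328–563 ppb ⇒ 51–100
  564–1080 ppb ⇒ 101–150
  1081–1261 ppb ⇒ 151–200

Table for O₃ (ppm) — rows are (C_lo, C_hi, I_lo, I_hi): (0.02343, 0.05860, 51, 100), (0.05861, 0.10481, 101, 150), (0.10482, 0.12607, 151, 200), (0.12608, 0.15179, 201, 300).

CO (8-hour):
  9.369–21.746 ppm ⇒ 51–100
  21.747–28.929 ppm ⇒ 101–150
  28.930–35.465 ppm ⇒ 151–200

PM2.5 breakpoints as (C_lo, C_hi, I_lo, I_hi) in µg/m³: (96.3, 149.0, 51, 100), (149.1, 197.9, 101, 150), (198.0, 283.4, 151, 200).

PM10: row 226.21–331.19 (AQI 51–100). (100−51)·(272.40−226.21)/(331.19−226.21) + 51 = 49·46.19/104.98 + 51 ≈ 72.56 → 73.
NO₂: 465 lies in 328–563, so I_lo=51, I_hi=100, C_lo=328, C_hi=563.
(100−51)/(563−328) × (465−328) + 51 = 49/235 × 137 + 51 ≈ 79.57 → 80.
O₃: 0.14082 lies in 0.12608–0.15179, so I_lo=201, I_hi=300, C_lo=0.12608, C_hi=0.15179.
(300−201)/(0.15179−0.12608) × (0.14082−0.12608) + 201 = 99/0.02571 × 0.01474 + 201 ≈ 257.76 → 258.
CO: 31.084 ∈ [28.930, 35.465] ↔ index [151, 200].
151 + (31.084−28.930)·(200−151)/(35.465−28.930) = 151 + 2.154·49/6.535 ≈ 167.15, so AQI = 167.
PM2.5: 130.0 lies in 96.3–149.0, so I_lo=51, I_hi=100, C_lo=96.3, C_hi=149.0.
(100−51)/(149.0−96.3) × (130.0−96.3) + 51 = 49/52.7 × 33.7 + 51 ≈ 82.33 → 82.
Sub-indices: PM10→73, NO₂→80, O₃→258, CO→167, PM2.5→82. Overall AQI = max = 258; dominant pollutant is O₃.

258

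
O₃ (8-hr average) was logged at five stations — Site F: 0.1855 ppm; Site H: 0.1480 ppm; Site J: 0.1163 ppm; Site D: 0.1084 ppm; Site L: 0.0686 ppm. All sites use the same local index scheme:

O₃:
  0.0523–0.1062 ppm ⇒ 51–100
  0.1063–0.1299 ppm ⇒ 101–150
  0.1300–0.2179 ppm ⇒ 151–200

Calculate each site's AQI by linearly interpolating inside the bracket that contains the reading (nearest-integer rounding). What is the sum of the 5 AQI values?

636

Site F: 0.1855 lies in 0.1300–0.2179, so I_lo=151, I_hi=200, C_lo=0.1300, C_hi=0.2179.
(200−151)/(0.2179−0.1300) × (0.1855−0.1300) + 151 = 49/0.0879 × 0.0555 + 151 ≈ 181.94 → 182.
Site H: 0.1480 lies in 0.1300–0.2179, so I_lo=151, I_hi=200, C_lo=0.1300, C_hi=0.2179.
(200−151)/(0.2179−0.1300) × (0.1480−0.1300) + 151 = 49/0.0879 × 0.0180 + 151 ≈ 161.03 → 161.
Site J: 0.1163 lies in 0.1063–0.1299, so I_lo=101, I_hi=150, C_lo=0.1063, C_hi=0.1299.
(150−101)/(0.1299−0.1063) × (0.1163−0.1063) + 101 = 49/0.0236 × 0.0100 + 101 ≈ 121.76 → 122.
Site D: row 0.1063–0.1299 (AQI 101–150). (150−101)·(0.1084−0.1063)/(0.1299−0.1063) + 101 = 49·0.0021/0.0236 + 101 ≈ 105.36 → 105.
Site L: row 0.0523–0.1062 (AQI 51–100). (100−51)·(0.0686−0.0523)/(0.1062−0.0523) + 51 = 49·0.0163/0.0539 + 51 ≈ 65.82 → 66.
AQIs: Site F=182, Site H=161, Site J=122, Site D=105, Site L=66. Sum = 182 + 161 + 122 + 105 + 66 = 636.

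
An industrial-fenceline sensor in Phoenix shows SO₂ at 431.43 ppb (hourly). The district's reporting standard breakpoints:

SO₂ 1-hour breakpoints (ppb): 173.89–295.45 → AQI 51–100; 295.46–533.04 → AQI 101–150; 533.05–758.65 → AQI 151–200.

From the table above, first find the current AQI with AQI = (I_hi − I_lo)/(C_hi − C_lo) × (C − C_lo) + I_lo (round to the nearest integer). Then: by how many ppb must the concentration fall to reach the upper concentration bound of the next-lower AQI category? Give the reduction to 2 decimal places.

135.98

SO₂: 431.43 lies in 295.46–533.04, so I_lo=101, I_hi=150, C_lo=295.46, C_hi=533.04.
(150−101)/(533.04−295.46) × (431.43−295.46) + 101 = 49/237.58 × 135.97 + 101 ≈ 129.04 → 129.
Current AQI 129 is in the Unhealthy for Sensitive Groups range (101–150). The next-lower category tops out at AQI 100, whose upper concentration bound is 295.45 ppb.
Reduction needed = 431.43 − 295.45 = 135.98 ppb.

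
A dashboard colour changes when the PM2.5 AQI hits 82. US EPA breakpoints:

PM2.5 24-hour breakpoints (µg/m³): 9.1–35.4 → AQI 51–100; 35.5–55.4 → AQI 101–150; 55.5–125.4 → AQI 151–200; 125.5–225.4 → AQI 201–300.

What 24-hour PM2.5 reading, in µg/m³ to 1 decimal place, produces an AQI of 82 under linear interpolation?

25.7

AQI 82 lies in the 51–100 band, which corresponds to 9.1–35.4 µg/m³.
C = 9.1 + (82−51)×(35.4−9.1)/(100−51) = 9.1 + 31×26.3/49 ≈ 25.739 µg/m³ → 25.7 µg/m³ to 1 dp.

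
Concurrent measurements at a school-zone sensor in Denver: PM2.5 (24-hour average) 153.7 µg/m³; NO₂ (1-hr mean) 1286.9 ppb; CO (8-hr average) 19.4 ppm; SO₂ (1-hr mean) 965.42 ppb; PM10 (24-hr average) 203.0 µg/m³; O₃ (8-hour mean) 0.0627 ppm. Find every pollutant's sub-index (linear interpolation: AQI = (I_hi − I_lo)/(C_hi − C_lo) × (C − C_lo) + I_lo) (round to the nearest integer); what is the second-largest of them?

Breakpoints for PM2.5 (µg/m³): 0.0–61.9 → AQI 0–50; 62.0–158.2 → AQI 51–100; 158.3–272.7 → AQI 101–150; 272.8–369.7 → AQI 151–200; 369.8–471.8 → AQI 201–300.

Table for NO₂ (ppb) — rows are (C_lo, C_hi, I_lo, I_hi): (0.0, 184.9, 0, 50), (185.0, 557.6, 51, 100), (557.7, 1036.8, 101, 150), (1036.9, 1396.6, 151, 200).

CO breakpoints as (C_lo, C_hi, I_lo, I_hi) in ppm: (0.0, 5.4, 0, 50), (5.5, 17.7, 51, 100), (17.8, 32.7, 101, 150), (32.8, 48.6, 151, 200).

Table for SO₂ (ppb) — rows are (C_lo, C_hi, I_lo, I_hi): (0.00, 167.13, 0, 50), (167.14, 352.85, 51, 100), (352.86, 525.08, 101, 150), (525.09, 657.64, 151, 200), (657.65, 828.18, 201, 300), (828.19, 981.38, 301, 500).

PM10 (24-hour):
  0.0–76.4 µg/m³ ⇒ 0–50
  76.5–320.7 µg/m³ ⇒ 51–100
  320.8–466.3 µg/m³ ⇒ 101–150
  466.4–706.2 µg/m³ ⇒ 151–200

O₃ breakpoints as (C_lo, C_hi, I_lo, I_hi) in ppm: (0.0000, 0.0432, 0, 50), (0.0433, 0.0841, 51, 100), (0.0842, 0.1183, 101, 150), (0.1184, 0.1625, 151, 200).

185

PM2.5: 153.7 ∈ [62.0, 158.2] ↔ index [51, 100].
51 + (153.7−62.0)·(100−51)/(158.2−62.0) = 51 + 91.7·49/96.2 ≈ 97.71, so AQI = 98.
NO₂ 1286.9: bracket 1036.9–1396.6 → index 151–200; slope 49/359.7, offset 250.0.
AQI = 151 + 49/359.7·250.0 ≈ 185.06 ⇒ 185.
CO: 19.4 lies in 17.8–32.7, so I_lo=101, I_hi=150, C_lo=17.8, C_hi=32.7.
(150−101)/(32.7−17.8) × (19.4−17.8) + 101 = 49/14.9 × 1.6 + 101 ≈ 106.26 → 106.
SO₂: row 828.19–981.38 (AQI 301–500). (500−301)·(965.42−828.19)/(981.38−828.19) + 301 = 199·137.23/153.19 + 301 ≈ 479.27 → 479.
PM10: 203.0 ∈ [76.5, 320.7] ↔ index [51, 100].
51 + (203.0−76.5)·(100−51)/(320.7−76.5) = 51 + 126.5·49/244.2 ≈ 76.38, so AQI = 76.
O₃: row 0.0433–0.0841 (AQI 51–100). (100−51)·(0.0627−0.0433)/(0.0841−0.0433) + 51 = 49·0.0194/0.0408 + 51 ≈ 74.30 → 74.
Sub-indices: PM2.5→98, NO₂→185, CO→106, SO₂→479, PM10→76, O₃→74. Ranked high→low: 479, 185, 106, 98, 76, 74. Second-highest sub-index = 185.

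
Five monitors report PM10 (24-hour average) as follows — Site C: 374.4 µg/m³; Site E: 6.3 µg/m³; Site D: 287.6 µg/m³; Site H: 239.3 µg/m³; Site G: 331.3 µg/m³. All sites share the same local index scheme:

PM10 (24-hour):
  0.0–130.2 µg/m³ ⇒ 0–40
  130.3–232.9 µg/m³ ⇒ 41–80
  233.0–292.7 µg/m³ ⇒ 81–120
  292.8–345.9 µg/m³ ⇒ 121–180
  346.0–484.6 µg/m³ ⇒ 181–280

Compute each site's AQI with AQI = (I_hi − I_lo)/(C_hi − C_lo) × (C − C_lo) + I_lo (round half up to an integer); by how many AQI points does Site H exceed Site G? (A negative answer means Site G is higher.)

Site C 374.4: bracket 346.0–484.6 → index 181–280; slope 99/138.6, offset 28.4.
AQI = 181 + 99/138.6·28.4 ≈ 201.29 ⇒ 201.
Site E: 6.3 lies in 0.0–130.2, so I_lo=0, I_hi=40, C_lo=0.0, C_hi=130.2.
(40−0)/(130.2−0.0) × (6.3−0.0) + 0 = 40/130.2 × 6.3 + 0 ≈ 1.94 → 2.
Site D: row 233.0–292.7 (AQI 81–120). (120−81)·(287.6−233.0)/(292.7−233.0) + 81 = 39·54.6/59.7 + 81 ≈ 116.67 → 117.
Site H: 239.3 ∈ [233.0, 292.7] ↔ index [81, 120].
81 + (239.3−233.0)·(120−81)/(292.7−233.0) = 81 + 6.3·39/59.7 ≈ 85.12, so AQI = 85.
Site G 331.3: bracket 292.8–345.9 → index 121–180; slope 59/53.1, offset 38.5.
AQI = 121 + 59/53.1·38.5 ≈ 163.78 ⇒ 164.
AQIs: Site C=201, Site E=2, Site D=117, Site H=85, Site G=164. Site H (85) − Site G (164) = -79.

-79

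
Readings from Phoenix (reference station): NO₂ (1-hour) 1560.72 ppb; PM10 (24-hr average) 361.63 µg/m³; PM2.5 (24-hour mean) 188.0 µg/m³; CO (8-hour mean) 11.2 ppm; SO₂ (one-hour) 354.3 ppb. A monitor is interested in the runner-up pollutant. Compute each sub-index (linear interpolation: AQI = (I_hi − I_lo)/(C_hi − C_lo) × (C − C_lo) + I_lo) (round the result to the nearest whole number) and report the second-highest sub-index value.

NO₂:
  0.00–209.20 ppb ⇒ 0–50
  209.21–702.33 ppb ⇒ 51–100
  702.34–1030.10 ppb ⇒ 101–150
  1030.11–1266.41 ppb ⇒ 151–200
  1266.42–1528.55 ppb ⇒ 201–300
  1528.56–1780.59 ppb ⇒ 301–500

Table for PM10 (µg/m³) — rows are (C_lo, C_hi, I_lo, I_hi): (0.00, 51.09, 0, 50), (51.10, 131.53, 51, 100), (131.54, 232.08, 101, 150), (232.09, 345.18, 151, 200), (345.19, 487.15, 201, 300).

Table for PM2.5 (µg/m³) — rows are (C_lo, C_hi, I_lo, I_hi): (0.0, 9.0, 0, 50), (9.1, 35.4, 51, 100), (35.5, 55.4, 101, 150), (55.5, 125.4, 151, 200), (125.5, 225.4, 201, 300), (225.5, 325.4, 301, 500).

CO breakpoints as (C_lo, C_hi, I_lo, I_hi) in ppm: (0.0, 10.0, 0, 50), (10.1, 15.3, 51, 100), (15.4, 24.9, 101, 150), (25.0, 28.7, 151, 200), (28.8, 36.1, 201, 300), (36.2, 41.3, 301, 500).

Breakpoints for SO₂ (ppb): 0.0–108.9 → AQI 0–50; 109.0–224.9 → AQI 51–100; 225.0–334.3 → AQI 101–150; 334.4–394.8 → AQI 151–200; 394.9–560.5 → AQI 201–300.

263

NO₂: 1560.72 lies in 1528.56–1780.59, so I_lo=301, I_hi=500, C_lo=1528.56, C_hi=1780.59.
(500−301)/(1780.59−1528.56) × (1560.72−1528.56) + 301 = 199/252.03 × 32.16 + 301 ≈ 326.39 → 326.
PM10: 361.63 lies in 345.19–487.15, so I_lo=201, I_hi=300, C_lo=345.19, C_hi=487.15.
(300−201)/(487.15−345.19) × (361.63−345.19) + 201 = 99/141.96 × 16.44 + 201 ≈ 212.46 → 212.
PM2.5: 188.0 lies in 125.5–225.4, so I_lo=201, I_hi=300, C_lo=125.5, C_hi=225.4.
(300−201)/(225.4−125.5) × (188.0−125.5) + 201 = 99/99.9 × 62.5 + 201 ≈ 262.94 → 263.
CO 11.2: bracket 10.1–15.3 → index 51–100; slope 49/5.2, offset 1.1.
AQI = 51 + 49/5.2·1.1 ≈ 61.37 ⇒ 61.
SO₂: row 334.4–394.8 (AQI 151–200). (200−151)·(354.3−334.4)/(394.8−334.4) + 151 = 49·19.9/60.4 + 151 ≈ 167.14 → 167.
Sub-indices: NO₂→326, PM10→212, PM2.5→263, CO→61, SO₂→167. Ranked high→low: 326, 263, 212, 167, 61. Second-highest sub-index = 263.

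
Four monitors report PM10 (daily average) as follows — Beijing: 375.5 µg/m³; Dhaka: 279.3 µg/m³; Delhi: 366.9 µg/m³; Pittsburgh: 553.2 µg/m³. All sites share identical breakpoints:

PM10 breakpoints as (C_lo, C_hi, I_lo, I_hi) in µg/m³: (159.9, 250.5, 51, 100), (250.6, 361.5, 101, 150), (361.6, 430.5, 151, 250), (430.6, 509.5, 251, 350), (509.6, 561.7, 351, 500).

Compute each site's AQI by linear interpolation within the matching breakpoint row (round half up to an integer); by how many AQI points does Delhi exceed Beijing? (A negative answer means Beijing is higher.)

-12

Beijing: 375.5 ∈ [361.6, 430.5] ↔ index [151, 250].
151 + (375.5−361.6)·(250−151)/(430.5−361.6) = 151 + 13.9·99/68.9 ≈ 170.97, so AQI = 171.
Dhaka: 279.3 ∈ [250.6, 361.5] ↔ index [101, 150].
101 + (279.3−250.6)·(150−101)/(361.5−250.6) = 101 + 28.7·49/110.9 ≈ 113.68, so AQI = 114.
Delhi: row 361.6–430.5 (AQI 151–250). (250−151)·(366.9−361.6)/(430.5−361.6) + 151 = 99·5.3/68.9 + 151 ≈ 158.62 → 159.
Pittsburgh: row 509.6–561.7 (AQI 351–500). (500−351)·(553.2−509.6)/(561.7−509.6) + 351 = 149·43.6/52.1 + 351 ≈ 475.69 → 476.
AQIs: Beijing=171, Dhaka=114, Delhi=159, Pittsburgh=476. Delhi (159) − Beijing (171) = -12.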